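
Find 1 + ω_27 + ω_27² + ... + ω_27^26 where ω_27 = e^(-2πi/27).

Sum of all nth roots of unity equals 0 for n > 1 (geometric series with r ≠ 1).

0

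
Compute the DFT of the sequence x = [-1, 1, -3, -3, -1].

X[k] = Σ(n=0 to 4) x[n] · ω_5^(nk)
where ω_5 = e^(-2πi/5)

Computing each X[k]:
X[0] = -7
X[1] = 3.8541-1.9021i
X[2] = -2.8541-1.1756i
X[3] = -2.8541+1.1756i
X[4] = 3.8541+1.9021i

X = [-7, 3.8541-1.9021i, -2.8541-1.1756i, -2.8541+1.1756i, 3.8541+1.9021i]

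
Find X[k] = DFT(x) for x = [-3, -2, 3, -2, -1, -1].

X[k] = Σ(n=0 to 5) x[n] · ω_6^(nk)
where ω_6 = e^(-2πi/6)

Computing each X[k]:
X[0] = -6
X[1] = -3.5000-2.5981i
X[2] = -4.5000+4.3301i
X[3] = 4
X[4] = -4.5000-4.3301i
X[5] = -3.5000+2.5981i

X = [-6, -3.5000-2.5981i, -4.5000+4.3301i, 4, -4.5000-4.3301i, -3.5000+2.5981i]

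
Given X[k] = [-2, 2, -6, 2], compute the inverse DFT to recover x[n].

x[n] = (1/4) Σ(k=0 to 3) X[k] · e^(2πikn/4)

Computing each x[n]:
x[0] = -1
x[1] = 1
x[2] = -3
x[3] = 1

x = [-1, 1, -3, 1]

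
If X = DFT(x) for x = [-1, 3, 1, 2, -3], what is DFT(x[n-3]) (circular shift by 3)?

Time shift by 3: X_shifted[k] = ω_5^(3k) · X[k]
Shifted x = [1, 2, -3, -1, 3]

DFT(x[n-3]) = [2, 5.7812+2.1266i, -4.2812-1.3143i, -4.2812+1.3143i, 5.7812-2.1266i]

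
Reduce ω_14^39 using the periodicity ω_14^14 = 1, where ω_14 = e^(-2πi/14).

Since ω_14^14 = 1, powers reduce modulo 14.
39 mod 14 = 11
So ω_14^39 = ω_14^11 = e^(-2πi·11/14)

ω_14^39 = ω_14^11 = 0.2225+0.9749i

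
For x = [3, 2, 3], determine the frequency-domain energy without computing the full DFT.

Parseval: Σ|x[n]|² = (1/N)Σ|X[k]|², so Σ|X[k]|² = N·Σ|x[n]|² = 3·22.0000

Σ|X[k]|² = N·Σ|x[n]|² = 3·22.0000 = 66.0000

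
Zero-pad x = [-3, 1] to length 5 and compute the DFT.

Original 2-point DFT: [-2, -4]
Zero-padded 5-point DFT provides frequency interpolation.

DFT_5([x, 0, ...]) = [-2, -2.6910-0.9511i, -3.8090-0.5878i, -3.8090+0.5878i, -2.6910+0.9511i]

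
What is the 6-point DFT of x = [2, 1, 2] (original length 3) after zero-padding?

Original 3-point DFT: [5, 0.5000+0.8660i, 0.5000-0.8660i]
Zero-padded 6-point DFT provides frequency interpolation.

DFT_6([x, 0, ...]) = [5, 1.5000-2.5981i, 0.5000+0.8660i, 3, 0.5000-0.8660i, 1.5000+2.5981i]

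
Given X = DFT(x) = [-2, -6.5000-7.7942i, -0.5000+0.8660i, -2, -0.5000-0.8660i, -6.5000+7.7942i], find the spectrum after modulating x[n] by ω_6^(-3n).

Modulation property: DFT(ω_6^(-3n)·x[n]) = X[(k-3) mod 6], so circularly shift X by 3 positions.

X[k-3] = [-2, -0.5000-0.8660i, -6.5000+7.7942i, -2, -6.5000-7.7942i, -0.5000+0.8660i]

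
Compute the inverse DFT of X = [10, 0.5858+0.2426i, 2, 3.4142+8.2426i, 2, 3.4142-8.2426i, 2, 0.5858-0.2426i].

x[n] = (1/8) Σ(k=0 to 7) X[k] · e^(2πikn/8)

Computing each x[n]:
x[0] = 3
x[1] = -1
x[2] = 3
x[3] = 0
x[4] = 1
x[5] = 3
x[6] = -1
x[7] = 2

x = [3, -1, 3, 0, 1, 3, -1, 2]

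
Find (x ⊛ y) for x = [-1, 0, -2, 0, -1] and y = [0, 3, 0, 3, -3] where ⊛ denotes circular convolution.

(x ⊛ y)[n] = Σ(m=0 to 4) x[m] · y[(n-m) mod 5]

Computing each output sample:
(x ⊛ y)[0] = -9
(x ⊛ y)[1] = 3
(x ⊛ y)[2] = -3
(x ⊛ y)[3] = -6
(x ⊛ y)[4] = 3

x ⊛ y = [-9, 3, -3, -6, 3]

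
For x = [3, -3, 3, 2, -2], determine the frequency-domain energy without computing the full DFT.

Parseval: Σ|x[n]|² = (1/N)Σ|X[k]|², so Σ|X[k]|² = N·Σ|x[n]|² = 5·35.0000

Σ|X[k]|² = N·Σ|x[n]|² = 5·35.0000 = 175.0000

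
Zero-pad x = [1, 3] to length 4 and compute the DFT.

Original 2-point DFT: [4, -2]
Zero-padded 4-point DFT provides frequency interpolation.

DFT_4([x, 0, ...]) = [4, 1-3i, -2, 1+3i]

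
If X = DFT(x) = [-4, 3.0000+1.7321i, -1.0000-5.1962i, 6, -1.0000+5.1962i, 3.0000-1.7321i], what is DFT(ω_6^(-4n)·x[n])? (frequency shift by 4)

Modulation property: DFT(ω_6^(-4n)·x[n]) = X[(k-4) mod 6], so circularly shift X by 4 positions.

X[k-4] = [-1.0000-5.1962i, 6, -1.0000+5.1962i, 3.0000-1.7321i, -4, 3.0000+1.7321i]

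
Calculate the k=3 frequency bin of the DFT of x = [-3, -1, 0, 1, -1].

X[3] = Σ(n=0 to 4) x[n] · ω_5^(3n) where ω_5 = e^(-2πi/5)
= (-3)·ω_5^0 + (-1)·ω_5^3 + (0)·ω_5^6 + (1)·ω_5^9 + (-1)·ω_5^12

X[3] = -1.0729+0.9511i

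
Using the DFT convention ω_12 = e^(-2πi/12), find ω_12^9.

ω_12^9 = e^(-2πi·9/12)
= cos(-2π·9/12) + i·sin(-2π·9/12)
= cos(-18π/12) + i·sin(-18π/12)

ω_12^9 = cos(-18π/12) + i·sin(-18π/12) = 1i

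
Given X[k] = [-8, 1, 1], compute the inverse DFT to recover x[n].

x[n] = (1/3) Σ(k=0 to 2) X[k] · e^(2πikn/3)

Computing each x[n]:
x[0] = -2
x[1] = -3
x[2] = -3

x = [-2, -3, -3]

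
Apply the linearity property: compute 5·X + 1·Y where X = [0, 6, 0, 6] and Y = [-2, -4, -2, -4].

By linearity: DFT(5x + 1y) = 5·DFT(x) + 1·DFT(y)
= 5·[0, 6, 0, 6] + 1·[-2, -4, -2, -4]

Computing element-wise:
Z[0] = 5·(0) + 1·(-2) = -2
Z[1] = 5·(6) + 1·(-4) = 26
Z[2] = 5·(0) + 1·(-2) = -2
Z[3] = 5·(6) + 1·(-4) = 26

DFT(5x + 1y) = 5·X + 1·Y = [-2, 26, -2, 26]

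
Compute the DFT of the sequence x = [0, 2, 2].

X[k] = Σ(n=0 to 2) x[n] · ω_3^(nk)
where ω_3 = e^(-2πi/3)

Computing each X[k]:
X[0] = 4
X[1] = -2
X[2] = -2

X = [4, -2, -2]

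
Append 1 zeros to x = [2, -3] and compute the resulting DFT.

Original 2-point DFT: [-1, 5]
Zero-padded 3-point DFT provides frequency interpolation.

DFT_3([x, 0, ...]) = [-1, 3.5000+2.5981i, 3.5000-2.5981i]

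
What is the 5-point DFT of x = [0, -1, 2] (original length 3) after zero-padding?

Original 3-point DFT: [1, -0.5000+2.5981i, -0.5000-2.5981i]
Zero-padded 5-point DFT provides frequency interpolation.

DFT_5([x, 0, ...]) = [1, -1.9271-0.2245i, 1.4271+2.4899i, 1.4271-2.4899i, -1.9271+0.2245i]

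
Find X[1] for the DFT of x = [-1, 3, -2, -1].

X[1] = Σ(n=0 to 3) x[n] · ω_4^(1n) where ω_4 = e^(-2πi/4)
= (-1)·ω_4^0 + (3)·ω_4^1 + (-2)·ω_4^2 + (-1)·ω_4^3

X[1] = 1-4i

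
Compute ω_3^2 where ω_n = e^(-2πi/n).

ω_3^2 = e^(-2πi·2/3)
= cos(-2π·2/3) + i·sin(-2π·2/3)
= cos(-4π/3) + i·sin(-4π/3)

ω_3^2 = cos(-4π/3) + i·sin(-4π/3) = -0.5000+0.8660i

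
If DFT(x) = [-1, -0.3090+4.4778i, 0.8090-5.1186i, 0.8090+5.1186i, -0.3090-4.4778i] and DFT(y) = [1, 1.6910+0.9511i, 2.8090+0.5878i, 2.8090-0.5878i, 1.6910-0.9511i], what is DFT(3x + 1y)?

By linearity: DFT(3x + 1y) = 3·DFT(x) + 1·DFT(y)
= 3·[-1, -0.3090+4.4778i, 0.8090-5.1186i, 0.8090+5.1186i, -0.3090-4.4778i] + 1·[1, 1.6910+0.9511i, 2.8090+0.5878i, 2.8090-0.5878i, 1.6910-0.9511i]

Computing element-wise:
Z[0] = 3·(-1) + 1·(1) = -2
Z[1] = 3·(-0.3090+4.4778i) + 1·(1.6910+0.9511i) = 0.7640+14.3845i
Z[2] = 3·(0.8090-5.1186i) + 1·(2.8090+0.5878i) = 5.2360-14.7680i
Z[3] = 3·(0.8090+5.1186i) + 1·(2.8090-0.5878i) = 5.2360+14.7680i
Z[4] = 3·(-0.3090-4.4778i) + 1·(1.6910-0.9511i) = 0.7640-14.3845i

DFT(3x + 1y) = 3·X + 1·Y = [-2, 0.7640+14.3845i, 5.2360-14.7680i, 5.2360+14.7680i, 0.7640-14.3845i]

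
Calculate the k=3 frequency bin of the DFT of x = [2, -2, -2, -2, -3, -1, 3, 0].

X[3] = Σ(n=0 to 7) x[n] · ω_8^(3n) where ω_8 = e^(-2πi/8)
= (2)·ω_8^0 + (-2)·ω_8^3 + (-2)·ω_8^6 + (-2)·ω_8^9 + (-3)·ω_8^12 + (-1)·ω_8^15 + (3)·ω_8^18 + (0)·ω_8^21

X[3] = 4.2929-2.8787i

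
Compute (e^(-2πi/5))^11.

Since ω_5^5 = 1, powers reduce modulo 5.
11 mod 5 = 1
So ω_5^11 = ω_5^1 = e^(-2πi·1/5)

ω_5^11 = ω_5^1 = 0.3090-0.9511i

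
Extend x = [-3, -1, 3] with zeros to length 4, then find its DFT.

Original 3-point DFT: [-1, -4.0000+3.4641i, -4.0000-3.4641i]
Zero-padded 4-point DFT provides frequency interpolation.

DFT_4([x, 0, ...]) = [-1, -6+1i, 1, -6-1i]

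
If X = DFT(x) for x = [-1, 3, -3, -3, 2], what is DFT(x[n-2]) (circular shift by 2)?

Time shift by 2: X_shifted[k] = ω_5^(2k) · X[k]
Shifted x = [-3, 2, -1, 3, -3]

DFT(x[n-2]) = [-2, -4.9271-2.4041i, -1.5729-6.7432i, -1.5729+6.7432i, -4.9271+2.4041i]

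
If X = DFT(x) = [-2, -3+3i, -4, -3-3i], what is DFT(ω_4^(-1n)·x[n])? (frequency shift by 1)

Modulation property: DFT(ω_4^(-1n)·x[n]) = X[(k-1) mod 4], so circularly shift X by 1 positions.

X[k-1] = [-3-3i, -2, -3+3i, -4]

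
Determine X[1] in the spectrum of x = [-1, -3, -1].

X[1] = Σ(n=0 to 2) x[n] · ω_3^(1n) where ω_3 = e^(-2πi/3)
= (-1)·ω_3^0 + (-3)·ω_3^1 + (-1)·ω_3^2

X[1] = 1.0000+1.7321i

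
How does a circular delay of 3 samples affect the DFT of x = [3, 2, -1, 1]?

Time shift by 3: X_shifted[k] = ω_4^(3k) · X[k]
Shifted x = [2, -1, 1, 3]

DFT(x[n-3]) = [5, 1+4i, 1, 1-4i]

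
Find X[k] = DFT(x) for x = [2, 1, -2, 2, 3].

X[k] = Σ(n=0 to 4) x[n] · ω_5^(nk)
where ω_5 = e^(-2πi/5)

Computing each X[k]:
X[0] = 6
X[1] = 3.2361+4.2533i
X[2] = -1.2361-2.6287i
X[3] = -1.2361+2.6287i
X[4] = 3.2361-4.2533i

X = [6, 3.2361+4.2533i, -1.2361-2.6287i, -1.2361+2.6287i, 3.2361-4.2533i]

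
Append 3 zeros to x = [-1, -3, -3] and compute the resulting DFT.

Original 3-point DFT: [-7, 2, 2]
Zero-padded 6-point DFT provides frequency interpolation.

DFT_6([x, 0, ...]) = [-7, -1.0000+5.1962i, 2, -1, 2, -1.0000-5.1962i]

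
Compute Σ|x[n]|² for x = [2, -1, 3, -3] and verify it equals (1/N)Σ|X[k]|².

Time domain:
Σ|x[n]|² = |2|² + |-1|² + |3|² + |-3|² = 23.0000

Frequency domain:
(1/4)Σ|X[k]|² = (1/4)(|1|² + |-1-2i|² + |9|² + |-1+2i|²) = (1/4)·92.0000 = 23.0000

Both sides agree, confirming Parseval's theorem.

Σ|x[n]|² = (1/N)Σ|X[k]|² = 23.0000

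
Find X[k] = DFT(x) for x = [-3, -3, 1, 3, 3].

X[k] = Σ(n=0 to 4) x[n] · ω_5^(nk)
where ω_5 = e^(-2πi/5)

Computing each X[k]:
X[0] = 1
X[1] = -6.2361+6.8819i
X[2] = -1.7639+1.6246i
X[3] = -1.7639-1.6246i
X[4] = -6.2361-6.8819i

X = [1, -6.2361+6.8819i, -1.7639+1.6246i, -1.7639-1.6246i, -6.2361-6.8819i]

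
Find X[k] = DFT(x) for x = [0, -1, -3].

X[k] = Σ(n=0 to 2) x[n] · ω_3^(nk)
where ω_3 = e^(-2πi/3)

Computing each X[k]:
X[0] = -4
X[1] = 2.0000-1.7321i
X[2] = 2.0000+1.7321i

X = [-4, 2.0000-1.7321i, 2.0000+1.7321i]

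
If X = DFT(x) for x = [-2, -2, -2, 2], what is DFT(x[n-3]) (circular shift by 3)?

Time shift by 3: X_shifted[k] = ω_4^(3k) · X[k]
Shifted x = [-2, -2, 2, -2]

DFT(x[n-3]) = [-4, -4, 4, -4]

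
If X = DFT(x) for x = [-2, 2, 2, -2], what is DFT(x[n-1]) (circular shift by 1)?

Time shift by 1: X_shifted[k] = ω_4^(1k) · X[k]
Shifted x = [-2, -2, 2, 2]

DFT(x[n-1]) = [0, -4+4i, 0, -4-4i]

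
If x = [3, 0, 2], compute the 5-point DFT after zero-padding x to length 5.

Original 3-point DFT: [5, 2.0000+1.7321i, 2.0000-1.7321i]
Zero-padded 5-point DFT provides frequency interpolation.

DFT_5([x, 0, ...]) = [5, 1.3820-1.1756i, 3.6180+1.9021i, 3.6180-1.9021i, 1.3820+1.1756i]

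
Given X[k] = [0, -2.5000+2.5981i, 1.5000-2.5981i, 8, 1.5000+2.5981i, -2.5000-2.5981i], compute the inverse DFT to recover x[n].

x[n] = (1/6) Σ(k=0 to 5) X[k] · e^(2πikn/6)

Computing each x[n]:
x[0] = 1
x[1] = -2
x[2] = 0
x[3] = 0
x[4] = 3
x[5] = -2

x = [1, -2, 0, 0, 3, -2]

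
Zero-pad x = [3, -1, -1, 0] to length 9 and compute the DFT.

Original 4-point DFT: [1, 4+1i, 3, 4-1i]
Zero-padded 9-point DFT provides frequency interpolation.

DFT_9([x, 0, ...]) = [1, 2.0603+1.6276i, 3.7660+1.3268i, 4, 3.1736-0.3008i, 3.1736+0.3008i, 4, 3.7660-1.3268i, 2.0603-1.6276i]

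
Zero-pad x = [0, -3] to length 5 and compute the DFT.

Original 2-point DFT: [-3, 3]
Zero-padded 5-point DFT provides frequency interpolation.

DFT_5([x, 0, ...]) = [-3, -0.9271+2.8532i, 2.4271+1.7634i, 2.4271-1.7634i, -0.9271-2.8532i]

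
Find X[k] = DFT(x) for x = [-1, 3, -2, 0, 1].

X[k] = Σ(n=0 to 4) x[n] · ω_5^(nk)
where ω_5 = e^(-2πi/5)

Computing each X[k]:
X[0] = 1
X[1] = 1.8541-0.7265i
X[2] = -4.8541-3.0777i
X[3] = -4.8541+3.0777i
X[4] = 1.8541+0.7265i

X = [1, 1.8541-0.7265i, -4.8541-3.0777i, -4.8541+3.0777i, 1.8541+0.7265i]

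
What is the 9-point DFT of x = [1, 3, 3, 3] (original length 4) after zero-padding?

Original 4-point DFT: [10, -2, -2, -2]
Zero-padded 9-point DFT provides frequency interpolation.

DFT_9([x, 0, ...]) = [10, 2.3191-7.4809i, -2.7981-1.3824i, 1, -1.0209-1.6958i, -1.0209+1.6958i, 1, -2.7981+1.3824i, 2.3191+7.4809i]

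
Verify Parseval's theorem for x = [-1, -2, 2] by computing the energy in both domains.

Time domain:
Σ|x[n]|² = |-1|² + |-2|² + |2|² = 9.0000

Frequency domain:
(1/3)Σ|X[k]|² = (1/3)(|-1|² + |-1.0000+3.4641i|² + |-1.0000-3.4641i|²) = (1/3)·27.0000 = 9.0000

Both sides agree, confirming Parseval's theorem.

Σ|x[n]|² = (1/N)Σ|X[k]|² = 9.0000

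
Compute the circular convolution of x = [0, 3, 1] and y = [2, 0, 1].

(x ⊛ y)[n] = Σ(m=0 to 2) x[m] · y[(n-m) mod 3]

Computing each output sample:
(x ⊛ y)[0] = 3
(x ⊛ y)[1] = 7
(x ⊛ y)[2] = 2

x ⊛ y = [3, 7, 2]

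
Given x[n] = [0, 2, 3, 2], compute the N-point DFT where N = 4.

X[k] = Σ(n=0 to 3) x[n] · ω_4^(nk)
where ω_4 = e^(-2πi/4)

Computing each X[k]:
X[0] = 7
X[1] = -3
X[2] = -1
X[3] = -3

X = [7, -3, -1, -3]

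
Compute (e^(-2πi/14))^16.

Since ω_14^14 = 1, powers reduce modulo 14.
16 mod 14 = 2
So ω_14^16 = ω_14^2 = e^(-2πi·2/14)

ω_14^16 = ω_14^2 = 0.6235-0.7818i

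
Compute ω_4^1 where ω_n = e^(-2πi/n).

ω_4^1 = e^(-2πi·1/4)
= cos(-2π·1/4) + i·sin(-2π·1/4)
= cos(-2π/4) + i·sin(-2π/4)

ω_4^1 = cos(-2π/4) + i·sin(-2π/4) = -1i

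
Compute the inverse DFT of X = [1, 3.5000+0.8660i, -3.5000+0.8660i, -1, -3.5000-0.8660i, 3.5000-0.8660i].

x[n] = (1/6) Σ(k=0 to 5) X[k] · e^(2πikn/6)

Computing each x[n]:
x[0] = 0
x[1] = 1
x[2] = 0
x[3] = -2
x[4] = 0
x[5] = 2

x = [0, 1, 0, -2, 0, 2]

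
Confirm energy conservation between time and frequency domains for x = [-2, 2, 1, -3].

Time domain:
Σ|x[n]|² = |-2|² + |2|² + |1|² + |-3|² = 18.0000

Frequency domain:
(1/4)Σ|X[k]|² = (1/4)(|-2|² + |-3-5i|² + |0|² + |-3+5i|²) = (1/4)·72.0000 = 18.0000

Both sides agree, confirming Parseval's theorem.

Σ|x[n]|² = (1/N)Σ|X[k]|² = 18.0000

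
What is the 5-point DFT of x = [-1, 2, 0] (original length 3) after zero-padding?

Original 3-point DFT: [1, -2.0000-1.7321i, -2.0000+1.7321i]
Zero-padded 5-point DFT provides frequency interpolation.

DFT_5([x, 0, ...]) = [1, -0.3820-1.9021i, -2.6180-1.1756i, -2.6180+1.1756i, -0.3820+1.9021i]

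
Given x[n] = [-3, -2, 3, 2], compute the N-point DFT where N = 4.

X[k] = Σ(n=0 to 3) x[n] · ω_4^(nk)
where ω_4 = e^(-2πi/4)

Computing each X[k]:
X[0] = 0
X[1] = -6+4i
X[2] = 0
X[3] = -6-4i

X = [0, -6+4i, 0, -6-4i]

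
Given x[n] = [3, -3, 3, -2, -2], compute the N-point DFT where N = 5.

X[k] = Σ(n=0 to 4) x[n] · ω_5^(nk)
where ω_5 = e^(-2πi/5)

Computing each X[k]:
X[0] = -1
X[1] = 0.6459-1.9879i
X[2] = 7.3541+5.3431i
X[3] = 7.3541-5.3431i
X[4] = 0.6459+1.9879i

X = [-1, 0.6459-1.9879i, 7.3541+5.3431i, 7.3541-5.3431i, 0.6459+1.9879i]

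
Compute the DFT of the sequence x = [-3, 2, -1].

X[k] = Σ(n=0 to 2) x[n] · ω_3^(nk)
where ω_3 = e^(-2πi/3)

Computing each X[k]:
X[0] = -2
X[1] = -3.5000-2.5981i
X[2] = -3.5000+2.5981i

X = [-2, -3.5000-2.5981i, -3.5000+2.5981i]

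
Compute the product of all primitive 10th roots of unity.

The primitive 10th roots of unity are ω_10^k for k coprime to 10: k ∈ {1, 3, 7, 9}
Their product equals the constant term of the cyclotomic polynomial Φ_10(x) up to sign.
For n ≥ 3, the product of all primitive nth roots of unity is 1. (For n=1 it is 1; for n=2 it is -1.)

1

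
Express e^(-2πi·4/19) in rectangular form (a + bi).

ω_19^4 = e^(-2πi·4/19)
= cos(-2π·4/19) + i·sin(-2π·4/19)
= cos(-8π/19) + i·sin(-8π/19)

ω_19^4 = cos(-8π/19) + i·sin(-8π/19) = 0.2455-0.9694i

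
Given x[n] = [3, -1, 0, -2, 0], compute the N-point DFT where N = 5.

X[k] = Σ(n=0 to 4) x[n] · ω_5^(nk)
where ω_5 = e^(-2πi/5)

Computing each X[k]:
X[0] = 0
X[1] = 4.3090-0.2245i
X[2] = 3.1910+2.4899i
X[3] = 3.1910-2.4899i
X[4] = 4.3090+0.2245i

X = [0, 4.3090-0.2245i, 3.1910+2.4899i, 3.1910-2.4899i, 4.3090+0.2245i]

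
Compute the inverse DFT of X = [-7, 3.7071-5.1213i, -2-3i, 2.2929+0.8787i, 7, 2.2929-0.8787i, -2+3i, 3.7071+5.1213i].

x[n] = (1/8) Σ(k=0 to 7) X[k] · e^(2πikn/8)

Computing each x[n]:
x[0] = 1
x[1] = 0
x[2] = 2
x[3] = -2
x[4] = -2
x[5] = -2
x[6] = -1
x[7] = -3

x = [1, 0, 2, -2, -2, -2, -1, -3]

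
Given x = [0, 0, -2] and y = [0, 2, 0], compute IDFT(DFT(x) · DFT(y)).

(x ⊛ y)[n] = Σ(m=0 to 2) x[m] · y[(n-m) mod 3]

Computing each output sample:
(x ⊛ y)[0] = -4
(x ⊛ y)[1] = 0
(x ⊛ y)[2] = 0

x ⊛ y = [-4, 0, 0]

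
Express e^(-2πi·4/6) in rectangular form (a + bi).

ω_6^4 = e^(-2πi·4/6)
= cos(-2π·4/6) + i·sin(-2π·4/6)
= cos(-8π/6) + i·sin(-8π/6)

ω_6^4 = cos(-8π/6) + i·sin(-8π/6) = -0.5000+0.8660i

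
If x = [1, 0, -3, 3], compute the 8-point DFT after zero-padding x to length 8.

Original 4-point DFT: [1, 4+3i, -5, 4-3i]
Zero-padded 8-point DFT provides frequency interpolation.

DFT_8([x, 0, ...]) = [1, -1.1213+0.8787i, 4+3i, 3.1213-5.1213i, -5, 3.1213+5.1213i, 4-3i, -1.1213-0.8787i]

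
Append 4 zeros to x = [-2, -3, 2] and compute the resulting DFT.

Original 3-point DFT: [-3, -1.5000+4.3301i, -1.5000-4.3301i]
Zero-padded 7-point DFT provides frequency interpolation.

DFT_7([x, 0, ...]) = [-3, -4.3155+0.3956i, -3.1344+3.7926i, 1.9499+2.8653i, 1.9499-2.8653i, -3.1344-3.7926i, -4.3155-0.3956i]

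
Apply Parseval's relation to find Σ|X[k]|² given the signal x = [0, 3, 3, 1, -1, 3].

Parseval: Σ|x[n]|² = (1/N)Σ|X[k]|², so Σ|X[k]|² = N·Σ|x[n]|² = 6·29.0000

Σ|X[k]|² = N·Σ|x[n]|² = 6·29.0000 = 174.0000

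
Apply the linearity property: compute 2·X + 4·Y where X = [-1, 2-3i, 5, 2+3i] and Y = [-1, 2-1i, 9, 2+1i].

By linearity: DFT(2x + 4y) = 2·DFT(x) + 4·DFT(y)
= 2·[-1, 2-3i, 5, 2+3i] + 4·[-1, 2-1i, 9, 2+1i]

Computing element-wise:
Z[0] = 2·(-1) + 4·(-1) = -6
Z[1] = 2·(2-3i) + 4·(2-1i) = 12-10i
Z[2] = 2·(5) + 4·(9) = 46
Z[3] = 2·(2+3i) + 4·(2+1i) = 12+10i

DFT(2x + 4y) = 2·X + 4·Y = [-6, 12-10i, 46, 12+10i]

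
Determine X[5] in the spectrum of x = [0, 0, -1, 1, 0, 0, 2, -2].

X[5] = Σ(n=0 to 7) x[n] · ω_8^(5n) where ω_8 = e^(-2πi/8)
= (0)·ω_8^0 + (0)·ω_8^5 + (-1)·ω_8^10 + (1)·ω_8^15 + (0)·ω_8^20 + (0)·ω_8^25 + (2)·ω_8^30 + (-2)·ω_8^35

X[5] = 2.1213+5.1213i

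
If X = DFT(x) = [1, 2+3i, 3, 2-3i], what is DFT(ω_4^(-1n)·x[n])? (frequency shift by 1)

Modulation property: DFT(ω_4^(-1n)·x[n]) = X[(k-1) mod 4], so circularly shift X by 1 positions.

X[k-1] = [2-3i, 1, 2+3i, 3]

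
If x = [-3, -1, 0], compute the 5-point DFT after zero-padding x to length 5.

Original 3-point DFT: [-4, -2.5000+0.8660i, -2.5000-0.8660i]
Zero-padded 5-point DFT provides frequency interpolation.

DFT_5([x, 0, ...]) = [-4, -3.3090+0.9511i, -2.1910+0.5878i, -2.1910-0.5878i, -3.3090-0.9511i]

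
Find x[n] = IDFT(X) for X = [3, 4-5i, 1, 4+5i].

x[n] = (1/4) Σ(k=0 to 3) X[k] · e^(2πikn/4)

Computing each x[n]:
x[0] = 3
x[1] = 3
x[2] = -1
x[3] = -2

x = [3, 3, -1, -2]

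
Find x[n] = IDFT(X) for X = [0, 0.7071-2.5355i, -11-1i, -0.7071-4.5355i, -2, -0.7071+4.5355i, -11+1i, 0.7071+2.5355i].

x[n] = (1/8) Σ(k=0 to 7) X[k] · e^(2πikn/8)

Computing each x[n]:
x[0] = -3
x[1] = 2
x[2] = 2
x[3] = 1
x[4] = -3
x[5] = -1
x[6] = 3
x[7] = -1

x = [-3, 2, 2, 1, -3, -1, 3, -1]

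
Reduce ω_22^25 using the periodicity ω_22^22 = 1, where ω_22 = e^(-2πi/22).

Since ω_22^22 = 1, powers reduce modulo 22.
25 mod 22 = 3
So ω_22^25 = ω_22^3 = e^(-2πi·3/22)

ω_22^25 = ω_22^3 = 0.6549-0.7557i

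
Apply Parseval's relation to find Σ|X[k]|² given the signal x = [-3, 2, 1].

Parseval: Σ|x[n]|² = (1/N)Σ|X[k]|², so Σ|X[k]|² = N·Σ|x[n]|² = 3·14.0000

Σ|X[k]|² = N·Σ|x[n]|² = 3·14.0000 = 42.0000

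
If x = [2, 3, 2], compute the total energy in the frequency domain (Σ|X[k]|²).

Parseval: Σ|x[n]|² = (1/N)Σ|X[k]|², so Σ|X[k]|² = N·Σ|x[n]|² = 3·17.0000

Σ|X[k]|² = N·Σ|x[n]|² = 3·17.0000 = 51.0000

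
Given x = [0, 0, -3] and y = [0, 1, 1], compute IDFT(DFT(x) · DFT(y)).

(x ⊛ y)[n] = Σ(m=0 to 2) x[m] · y[(n-m) mod 3]

Computing each output sample:
(x ⊛ y)[0] = -3
(x ⊛ y)[1] = -3
(x ⊛ y)[2] = 0

x ⊛ y = [-3, -3, 0]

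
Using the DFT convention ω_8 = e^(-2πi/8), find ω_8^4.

ω_8^4 = e^(-2πi·4/8)
= cos(-2π·4/8) + i·sin(-2π·4/8)
= cos(-8π/8) + i·sin(-8π/8)

ω_8^4 = cos(-8π/8) + i·sin(-8π/8) = -1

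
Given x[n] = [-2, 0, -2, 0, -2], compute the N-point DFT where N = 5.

X[k] = Σ(n=0 to 4) x[n] · ω_5^(nk)
where ω_5 = e^(-2πi/5)

Computing each X[k]:
X[0] = -6
X[1] = -1.0000-0.7265i
X[2] = -1.0000-3.0777i
X[3] = -1.0000+3.0777i
X[4] = -1.0000+0.7265i

X = [-6, -1.0000-0.7265i, -1.0000-3.0777i, -1.0000+3.0777i, -1.0000+0.7265i]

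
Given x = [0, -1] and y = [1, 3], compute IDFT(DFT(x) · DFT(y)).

(x ⊛ y)[n] = Σ(m=0 to 1) x[m] · y[(n-m) mod 2]

Computing each output sample:
(x ⊛ y)[0] = -3
(x ⊛ y)[1] = -1

x ⊛ y = [-3, -1]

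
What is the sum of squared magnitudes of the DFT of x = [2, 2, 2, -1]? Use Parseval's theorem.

Parseval: Σ|x[n]|² = (1/N)Σ|X[k]|², so Σ|X[k]|² = N·Σ|x[n]|² = 4·13.0000

Σ|X[k]|² = N·Σ|x[n]|² = 4·13.0000 = 52.0000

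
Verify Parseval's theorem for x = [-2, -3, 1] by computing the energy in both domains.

Time domain:
Σ|x[n]|² = |-2|² + |-3|² + |1|² = 14.0000

Frequency domain:
(1/3)Σ|X[k]|² = (1/3)(|-4|² + |-1.0000+3.4641i|² + |-1.0000-3.4641i|²) = (1/3)·42.0000 = 14.0000

Both sides agree, confirming Parseval's theorem.

Σ|x[n]|² = (1/N)Σ|X[k]|² = 14.0000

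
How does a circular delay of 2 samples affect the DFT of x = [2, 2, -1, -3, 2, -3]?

Time shift by 2: X_shifted[k] = ω_6^(2k) · X[k]
Shifted x = [2, -3, 2, 2, -1, -3]

DFT(x[n-2]) = [-1, -3.5000-2.5981i, 6.5000+2.5981i, 7, 6.5000-2.5981i, -3.5000+2.5981i]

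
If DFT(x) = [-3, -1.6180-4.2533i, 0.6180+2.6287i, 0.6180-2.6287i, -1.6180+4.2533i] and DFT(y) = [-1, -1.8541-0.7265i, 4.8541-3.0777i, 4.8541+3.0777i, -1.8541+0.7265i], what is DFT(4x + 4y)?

By linearity: DFT(4x + 4y) = 4·DFT(x) + 4·DFT(y)
= 4·[-3, -1.6180-4.2533i, 0.6180+2.6287i, 0.6180-2.6287i, -1.6180+4.2533i] + 4·[-1, -1.8541-0.7265i, 4.8541-3.0777i, 4.8541+3.0777i, -1.8541+0.7265i]

Computing element-wise:
Z[0] = 4·(-3) + 4·(-1) = -16
Z[1] = 4·(-1.6180-4.2533i) + 4·(-1.8541-0.7265i) = -13.8884-19.9192i
Z[2] = 4·(0.6180+2.6287i) + 4·(4.8541-3.0777i) = 21.8884-1.7960i
Z[3] = 4·(0.6180-2.6287i) + 4·(4.8541+3.0777i) = 21.8884+1.7960i
Z[4] = 4·(-1.6180+4.2533i) + 4·(-1.8541+0.7265i) = -13.8884+19.9192i

DFT(4x + 4y) = 4·X + 4·Y = [-16, -13.8884-19.9192i, 21.8884-1.7960i, 21.8884+1.7960i, -13.8884+19.9192i]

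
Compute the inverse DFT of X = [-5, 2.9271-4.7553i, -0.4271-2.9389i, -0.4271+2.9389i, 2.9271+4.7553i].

x[n] = (1/5) Σ(k=0 to 4) X[k] · e^(2πikn/5)

Computing each x[n]:
x[0] = 0
x[1] = 2
x[2] = -2
x[3] = -2
x[4] = -3

x = [0, 2, -2, -2, -3]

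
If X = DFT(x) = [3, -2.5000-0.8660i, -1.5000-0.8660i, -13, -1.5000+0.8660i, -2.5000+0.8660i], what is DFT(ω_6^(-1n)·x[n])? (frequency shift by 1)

Modulation property: DFT(ω_6^(-1n)·x[n]) = X[(k-1) mod 6], so circularly shift X by 1 positions.

X[k-1] = [-2.5000+0.8660i, 3, -2.5000-0.8660i, -1.5000-0.8660i, -13, -1.5000+0.8660i]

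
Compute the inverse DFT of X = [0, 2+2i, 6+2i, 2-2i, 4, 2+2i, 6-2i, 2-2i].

x[n] = (1/8) Σ(k=0 to 7) X[k] · e^(2πikn/8)

Computing each x[n]:
x[0] = 3
x[1] = -1
x[2] = -2
x[3] = 0
x[4] = 1
x[5] = -1
x[6] = 0
x[7] = 0

x = [3, -1, -2, 0, 1, -1, 0, 0]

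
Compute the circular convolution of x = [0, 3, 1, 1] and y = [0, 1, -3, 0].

(x ⊛ y)[n] = Σ(m=0 to 3) x[m] · y[(n-m) mod 4]

Computing each output sample:
(x ⊛ y)[0] = -2
(x ⊛ y)[1] = -3
(x ⊛ y)[2] = 3
(x ⊛ y)[3] = -8

x ⊛ y = [-2, -3, 3, -8]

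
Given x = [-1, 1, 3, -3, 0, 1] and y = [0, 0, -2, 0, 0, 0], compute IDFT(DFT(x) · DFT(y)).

(x ⊛ y)[n] = Σ(m=0 to 5) x[m] · y[(n-m) mod 6]

Computing each output sample:
(x ⊛ y)[0] = 0
(x ⊛ y)[1] = -2
(x ⊛ y)[2] = 2
(x ⊛ y)[3] = -2
(x ⊛ y)[4] = -6
(x ⊛ y)[5] = 6

x ⊛ y = [0, -2, 2, -2, -6, 6]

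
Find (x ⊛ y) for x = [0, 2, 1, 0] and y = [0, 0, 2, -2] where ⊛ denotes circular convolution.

(x ⊛ y)[n] = Σ(m=0 to 3) x[m] · y[(n-m) mod 4]

Computing each output sample:
(x ⊛ y)[0] = -2
(x ⊛ y)[1] = -2
(x ⊛ y)[2] = 0
(x ⊛ y)[3] = 4

x ⊛ y = [-2, -2, 0, 4]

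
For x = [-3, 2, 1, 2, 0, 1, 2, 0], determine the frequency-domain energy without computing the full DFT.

Parseval: Σ|x[n]|² = (1/N)Σ|X[k]|², so Σ|X[k]|² = N·Σ|x[n]|² = 8·23.0000

Σ|X[k]|² = N·Σ|x[n]|² = 8·23.0000 = 184.0000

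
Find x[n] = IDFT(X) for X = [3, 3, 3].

x[n] = (1/3) Σ(k=0 to 2) X[k] · e^(2πikn/3)

Computing each x[n]:
x[0] = 3
x[1] = 0
x[2] = 0

x = [3, 0, 0]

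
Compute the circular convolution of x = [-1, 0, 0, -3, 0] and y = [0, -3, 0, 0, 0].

(x ⊛ y)[n] = Σ(m=0 to 4) x[m] · y[(n-m) mod 5]

Computing each output sample:
(x ⊛ y)[0] = 0
(x ⊛ y)[1] = 3
(x ⊛ y)[2] = 0
(x ⊛ y)[3] = 0
(x ⊛ y)[4] = 9

x ⊛ y = [0, 3, 0, 0, 9]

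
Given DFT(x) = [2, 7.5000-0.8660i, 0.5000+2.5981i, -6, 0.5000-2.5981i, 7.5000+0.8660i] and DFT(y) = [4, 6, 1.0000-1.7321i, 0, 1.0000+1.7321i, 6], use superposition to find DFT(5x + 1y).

By linearity: DFT(5x + 1y) = 5·DFT(x) + 1·DFT(y)
= 5·[2, 7.5000-0.8660i, 0.5000+2.5981i, -6, 0.5000-2.5981i, 7.5000+0.8660i] + 1·[4, 6, 1.0000-1.7321i, 0, 1.0000+1.7321i, 6]

Computing element-wise:
Z[0] = 5·(2) + 1·(4) = 14
Z[1] = 5·(7.5000-0.8660i) + 1·(6) = 43.5000-4.3300i
Z[2] = 5·(0.5000+2.5981i) + 1·(1.0000-1.7321i) = 3.5000+11.2584i
Z[3] = 5·(-6) + 1·(0) = -30
Z[4] = 5·(0.5000-2.5981i) + 1·(1.0000+1.7321i) = 3.5000-11.2584i
Z[5] = 5·(7.5000+0.8660i) + 1·(6) = 43.5000+4.3300i

DFT(5x + 1y) = 5·X + 1·Y = [14, 43.5000-4.3300i, 3.5000+11.2584i, -30, 3.5000-11.2584i, 43.5000+4.3300i]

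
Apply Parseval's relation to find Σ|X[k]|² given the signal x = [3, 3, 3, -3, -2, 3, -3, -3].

Parseval: Σ|x[n]|² = (1/N)Σ|X[k]|², so Σ|X[k]|² = N·Σ|x[n]|² = 8·67.0000

Σ|X[k]|² = N·Σ|x[n]|² = 8·67.0000 = 536.0000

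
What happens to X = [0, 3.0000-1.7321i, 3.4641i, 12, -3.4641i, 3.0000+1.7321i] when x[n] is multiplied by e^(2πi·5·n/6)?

Modulation property: DFT(ω_6^(-5n)·x[n]) = X[(k-5) mod 6], so circularly shift X by 5 positions.

X[k-5] = [3.0000-1.7321i, 3.4641i, 12, -3.4641i, 3.0000+1.7321i, 0]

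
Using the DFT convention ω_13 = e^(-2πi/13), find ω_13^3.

ω_13^3 = e^(-2πi·3/13)
= cos(-2π·3/13) + i·sin(-2π·3/13)
= cos(-6π/13) + i·sin(-6π/13)

ω_13^3 = cos(-6π/13) + i·sin(-6π/13) = 0.1205-0.9927i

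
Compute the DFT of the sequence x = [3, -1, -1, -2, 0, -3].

X[k] = Σ(n=0 to 5) x[n] · ω_6^(nk)
where ω_6 = e^(-2πi/6)

Computing each X[k]:
X[0] = -4
X[1] = 3.5000-0.8660i
X[2] = 3.5000-2.5981i
X[3] = 8
X[4] = 3.5000+2.5981i
X[5] = 3.5000+0.8660i

X = [-4, 3.5000-0.8660i, 3.5000-2.5981i, 8, 3.5000+2.5981i, 3.5000+0.8660i]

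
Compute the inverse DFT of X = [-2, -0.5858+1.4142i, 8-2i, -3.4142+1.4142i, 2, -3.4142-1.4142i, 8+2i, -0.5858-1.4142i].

x[n] = (1/8) Σ(k=0 to 7) X[k] · e^(2πikn/8)

Computing each x[n]:
x[0] = 1
x[1] = 0
x[2] = -2
x[3] = -2
x[4] = 3
x[5] = 0
x[6] = -2
x[7] = 0

x = [1, 0, -2, -2, 3, 0, -2, 0]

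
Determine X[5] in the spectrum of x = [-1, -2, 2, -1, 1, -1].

X[5] = Σ(n=0 to 5) x[n] · ω_6^(5n) where ω_6 = e^(-2πi/6)
= (-1)·ω_6^0 + (-2)·ω_6^5 + (2)·ω_6^10 + (-1)·ω_6^15 + (1)·ω_6^20 + (-1)·ω_6^25

X[5] = -3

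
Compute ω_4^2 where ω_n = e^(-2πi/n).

ω_4^2 = e^(-2πi·2/4)
= cos(-2π·2/4) + i·sin(-2π·2/4)
= cos(-4π/4) + i·sin(-4π/4)

ω_4^2 = cos(-4π/4) + i·sin(-4π/4) = -1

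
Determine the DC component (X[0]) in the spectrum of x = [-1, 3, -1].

X[0] = Σ(n=0 to 2) x[n] · ω_3^0 = Σ x[n]
= (-1) + (3) + (-1)

X[0] = 1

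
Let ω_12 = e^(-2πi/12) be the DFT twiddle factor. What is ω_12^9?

ω_12^9 = e^(-2πi·9/12)
= cos(-2π·9/12) + i·sin(-2π·9/12)
= cos(-18π/12) + i·sin(-18π/12)

ω_12^9 = cos(-18π/12) + i·sin(-18π/12) = 1i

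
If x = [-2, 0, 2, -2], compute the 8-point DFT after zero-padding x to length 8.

Original 4-point DFT: [-2, -4-2i, 2, -4+2i]
Zero-padded 8-point DFT provides frequency interpolation.

DFT_8([x, 0, ...]) = [-2, -0.5858-0.5858i, -4-2i, -3.4142+3.4142i, 2, -3.4142-3.4142i, -4+2i, -0.5858+0.5858i]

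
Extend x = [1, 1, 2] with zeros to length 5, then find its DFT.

Original 3-point DFT: [4, -0.5000+0.8660i, -0.5000-0.8660i]
Zero-padded 5-point DFT provides frequency interpolation.

DFT_5([x, 0, ...]) = [4, -0.3090-2.1266i, 0.8090+1.3143i, 0.8090-1.3143i, -0.3090+2.1266i]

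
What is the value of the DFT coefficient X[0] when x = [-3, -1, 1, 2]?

X[0] = Σ(n=0 to 3) x[n] · ω_4^0 = Σ x[n]
= (-3) + (-1) + (1) + (2)

X[0] = -1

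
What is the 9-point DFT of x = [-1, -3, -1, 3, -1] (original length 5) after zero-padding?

Original 5-point DFT: [-3, -3.8541+4.2533i, 2.8541-2.6287i, 2.8541+2.6287i, -3.8541-4.2533i]
Zero-padded 9-point DFT provides frequency interpolation.

DFT_9([x, 0, ...]) = [-3, -4.0321+0.6571i, -2.8473+5.2517i, 4.5000+2.5981i, -0.6206-3.1996i, -0.6206+3.1996i, 4.5000-2.5981i, -2.8473-5.2517i, -4.0321-0.6571i]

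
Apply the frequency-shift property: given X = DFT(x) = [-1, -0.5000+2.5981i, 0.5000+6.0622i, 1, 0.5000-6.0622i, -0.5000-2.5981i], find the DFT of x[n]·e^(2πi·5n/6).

Modulation property: DFT(ω_6^(-5n)·x[n]) = X[(k-5) mod 6], so circularly shift X by 5 positions.

X[k-5] = [-0.5000+2.5981i, 0.5000+6.0622i, 1, 0.5000-6.0622i, -0.5000-2.5981i, -1]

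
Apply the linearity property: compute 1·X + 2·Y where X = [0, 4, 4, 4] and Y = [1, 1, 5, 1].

By linearity: DFT(1x + 2y) = 1·DFT(x) + 2·DFT(y)
= 1·[0, 4, 4, 4] + 2·[1, 1, 5, 1]

Computing element-wise:
Z[0] = 1·(0) + 2·(1) = 2
Z[1] = 1·(4) + 2·(1) = 6
Z[2] = 1·(4) + 2·(5) = 14
Z[3] = 1·(4) + 2·(1) = 6

DFT(1x + 2y) = 1·X + 2·Y = [2, 6, 14, 6]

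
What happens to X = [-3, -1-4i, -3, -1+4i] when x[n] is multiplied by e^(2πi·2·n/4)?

Modulation property: DFT(ω_4^(-2n)·x[n]) = X[(k-2) mod 4], so circularly shift X by 2 positions.

X[k-2] = [-3, -1+4i, -3, -1-4i]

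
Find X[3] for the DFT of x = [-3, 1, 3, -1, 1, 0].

X[3] = Σ(n=0 to 5) x[n] · ω_6^(3n) where ω_6 = e^(-2πi/6)
= (-3)·ω_6^0 + (1)·ω_6^3 + (3)·ω_6^6 + (-1)·ω_6^9 + (1)·ω_6^12 + (0)·ω_6^15

X[3] = 1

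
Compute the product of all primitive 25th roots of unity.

The primitive 25th roots of unity are ω_25^k for k coprime to 25: k ∈ {1, 2, 3, 4, 6, 7, 8, 9, 11, 12, 13, 14, 16, 17, 18, 19, 21, 22, 23, 24}
Their product equals the constant term of the cyclotomic polynomial Φ_25(x) up to sign.
For n ≥ 3, the product of all primitive nth roots of unity is 1. (For n=1 it is 1; for n=2 it is -1.)

1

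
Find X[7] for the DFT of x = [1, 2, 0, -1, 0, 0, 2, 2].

X[7] = Σ(n=0 to 7) x[n] · ω_8^(7n) where ω_8 = e^(-2πi/8)
= (1)·ω_8^0 + (2)·ω_8^7 + (0)·ω_8^14 + (-1)·ω_8^21 + (0)·ω_8^28 + (0)·ω_8^35 + (2)·ω_8^42 + (2)·ω_8^49

X[7] = 4.5355-2.7071i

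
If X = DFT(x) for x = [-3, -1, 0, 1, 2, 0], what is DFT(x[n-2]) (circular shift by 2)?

Time shift by 2: X_shifted[k] = ω_6^(2k) · X[k]
Shifted x = [2, 0, -3, -1, 0, 1]

DFT(x[n-2]) = [-1, 5.0000+3.4641i, 2.0000-1.7321i, -1, 2.0000+1.7321i, 5.0000-3.4641i]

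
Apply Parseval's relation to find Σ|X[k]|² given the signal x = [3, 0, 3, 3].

Parseval: Σ|x[n]|² = (1/N)Σ|X[k]|², so Σ|X[k]|² = N·Σ|x[n]|² = 4·27.0000

Σ|X[k]|² = N·Σ|x[n]|² = 4·27.0000 = 108.0000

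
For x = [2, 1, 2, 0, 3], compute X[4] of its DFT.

X[4] = Σ(n=0 to 4) x[n] · ω_5^(4n) where ω_5 = e^(-2πi/5)
= (2)·ω_5^0 + (1)·ω_5^4 + (2)·ω_5^8 + (0)·ω_5^12 + (3)·ω_5^16

X[4] = 1.6180-0.7265i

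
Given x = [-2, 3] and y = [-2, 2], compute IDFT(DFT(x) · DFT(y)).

(x ⊛ y)[n] = Σ(m=0 to 1) x[m] · y[(n-m) mod 2]

Computing each output sample:
(x ⊛ y)[0] = 10
(x ⊛ y)[1] = -10

x ⊛ y = [10, -10]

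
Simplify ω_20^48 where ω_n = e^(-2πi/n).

Since ω_20^20 = 1, powers reduce modulo 20.
48 mod 20 = 8
So ω_20^48 = ω_20^8 = e^(-2πi·8/20)

ω_20^48 = ω_20^8 = -0.8090-0.5878i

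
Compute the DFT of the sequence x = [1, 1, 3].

X[k] = Σ(n=0 to 2) x[n] · ω_3^(nk)
where ω_3 = e^(-2πi/3)

Computing each X[k]:
X[0] = 5
X[1] = -1.0000+1.7321i
X[2] = -1.0000-1.7321i

X = [5, -1.0000+1.7321i, -1.0000-1.7321i]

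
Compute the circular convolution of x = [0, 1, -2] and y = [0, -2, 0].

(x ⊛ y)[n] = Σ(m=0 to 2) x[m] · y[(n-m) mod 3]

Computing each output sample:
(x ⊛ y)[0] = 4
(x ⊛ y)[1] = 0
(x ⊛ y)[2] = -2

x ⊛ y = [4, 0, -2]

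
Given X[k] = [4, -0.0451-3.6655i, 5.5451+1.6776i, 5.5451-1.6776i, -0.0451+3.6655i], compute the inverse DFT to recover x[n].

x[n] = (1/5) Σ(k=0 to 4) X[k] · e^(2πikn/5)

Computing each x[n]:
x[0] = 3
x[1] = 0
x[2] = 3
x[3] = 0
x[4] = -2

x = [3, 0, 3, 0, -2]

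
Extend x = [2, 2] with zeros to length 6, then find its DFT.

Original 2-point DFT: [4, 0]
Zero-padded 6-point DFT provides frequency interpolation.

DFT_6([x, 0, ...]) = [4, 3.0000-1.7321i, 1.0000-1.7321i, 0, 1.0000+1.7321i, 3.0000+1.7321i]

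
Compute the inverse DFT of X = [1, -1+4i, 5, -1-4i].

x[n] = (1/4) Σ(k=0 to 3) X[k] · e^(2πikn/4)

Computing each x[n]:
x[0] = 1
x[1] = -3
x[2] = 2
x[3] = 1

x = [1, -3, 2, 1]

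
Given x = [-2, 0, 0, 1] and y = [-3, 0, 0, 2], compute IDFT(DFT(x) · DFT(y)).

(x ⊛ y)[n] = Σ(m=0 to 3) x[m] · y[(n-m) mod 4]

Computing each output sample:
(x ⊛ y)[0] = 6
(x ⊛ y)[1] = 0
(x ⊛ y)[2] = 2
(x ⊛ y)[3] = -7

x ⊛ y = [6, 0, 2, -7]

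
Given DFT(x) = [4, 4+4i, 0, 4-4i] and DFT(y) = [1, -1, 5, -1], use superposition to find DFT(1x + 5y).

By linearity: DFT(1x + 5y) = 1·DFT(x) + 5·DFT(y)
= 1·[4, 4+4i, 0, 4-4i] + 5·[1, -1, 5, -1]

Computing element-wise:
Z[0] = 1·(4) + 5·(1) = 9
Z[1] = 1·(4+4i) + 5·(-1) = -1+4i
Z[2] = 1·(0) + 5·(5) = 25
Z[3] = 1·(4-4i) + 5·(-1) = -1-4i

DFT(1x + 5y) = 1·X + 5·Y = [9, -1+4i, 25, -1-4i]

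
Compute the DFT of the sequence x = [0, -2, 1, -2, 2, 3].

X[k] = Σ(n=0 to 5) x[n] · ω_6^(nk)
where ω_6 = e^(-2πi/6)

Computing each X[k]:
X[0] = 2
X[1] = 1.0000+5.1962i
X[2] = -4.0000+3.4641i
X[3] = 4
X[4] = -4.0000-3.4641i
X[5] = 1.0000-5.1962i

X = [2, 1.0000+5.1962i, -4.0000+3.4641i, 4, -4.0000-3.4641i, 1.0000-5.1962i]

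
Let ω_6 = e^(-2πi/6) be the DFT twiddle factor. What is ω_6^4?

ω_6^4 = e^(-2πi·4/6)
= cos(-2π·4/6) + i·sin(-2π·4/6)
= cos(-8π/6) + i·sin(-8π/6)

ω_6^4 = cos(-8π/6) + i·sin(-8π/6) = -0.5000+0.8660i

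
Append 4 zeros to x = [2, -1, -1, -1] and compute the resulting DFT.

Original 4-point DFT: [-1, 3, 3, 3]
Zero-padded 8-point DFT provides frequency interpolation.

DFT_8([x, 0, ...]) = [-1, 2.0000+2.4142i, 3, 2.0000+0.4142i, 3, 2.0000-0.4142i, 3, 2.0000-2.4142i]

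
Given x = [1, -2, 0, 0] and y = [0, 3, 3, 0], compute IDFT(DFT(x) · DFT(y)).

(x ⊛ y)[n] = Σ(m=0 to 3) x[m] · y[(n-m) mod 4]

Computing each output sample:
(x ⊛ y)[0] = 0
(x ⊛ y)[1] = 3
(x ⊛ y)[2] = -3
(x ⊛ y)[3] = -6

x ⊛ y = [0, 3, -3, -6]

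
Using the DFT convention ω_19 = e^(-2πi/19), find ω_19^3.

ω_19^3 = e^(-2πi·3/19)
= cos(-2π·3/19) + i·sin(-2π·3/19)
= cos(-6π/19) + i·sin(-6π/19)

ω_19^3 = cos(-6π/19) + i·sin(-6π/19) = 0.5469-0.8372i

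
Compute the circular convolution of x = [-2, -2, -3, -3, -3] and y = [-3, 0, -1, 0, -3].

(x ⊛ y)[n] = Σ(m=0 to 4) x[m] · y[(n-m) mod 5]

Computing each output sample:
(x ⊛ y)[0] = 15
(x ⊛ y)[1] = 18
(x ⊛ y)[2] = 20
(x ⊛ y)[3] = 20
(x ⊛ y)[4] = 18

x ⊛ y = [15, 18, 20, 20, 18]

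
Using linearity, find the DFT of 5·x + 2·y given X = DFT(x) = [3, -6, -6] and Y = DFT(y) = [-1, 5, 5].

By linearity: DFT(5x + 2y) = 5·DFT(x) + 2·DFT(y)
= 5·[3, -6, -6] + 2·[-1, 5, 5]

Computing element-wise:
Z[0] = 5·(3) + 2·(-1) = 13
Z[1] = 5·(-6) + 2·(5) = -20
Z[2] = 5·(-6) + 2·(5) = -20

DFT(5x + 2y) = 5·X + 2·Y = [13, -20, -20]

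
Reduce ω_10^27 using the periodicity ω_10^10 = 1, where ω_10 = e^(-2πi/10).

Since ω_10^10 = 1, powers reduce modulo 10.
27 mod 10 = 7
So ω_10^27 = ω_10^7 = e^(-2πi·7/10)

ω_10^27 = ω_10^7 = -0.3090+0.9511i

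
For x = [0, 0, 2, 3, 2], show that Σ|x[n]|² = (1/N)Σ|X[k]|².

Time domain:
Σ|x[n]|² = |0|² + |0|² + |2|² + |3|² + |2|² = 17.0000

Frequency domain:
(1/5)Σ|X[k]|² = (1/5)(|7|² + |-3.4271+2.4899i|² + |-0.0729+0.2245i|² + |-0.0729-0.2245i|² + |-3.4271-2.4899i|²) = (1/5)·85.0000 = 17.0000

Both sides agree, confirming Parseval's theorem.

Σ|x[n]|² = (1/N)Σ|X[k]|² = 17.0000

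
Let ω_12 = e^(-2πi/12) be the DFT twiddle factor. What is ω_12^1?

ω_12^1 = e^(-2πi·1/12)
= cos(-2π·1/12) + i·sin(-2π·1/12)
= cos(-2π/12) + i·sin(-2π/12)

ω_12^1 = cos(-2π/12) + i·sin(-2π/12) = 0.8660-0.5000i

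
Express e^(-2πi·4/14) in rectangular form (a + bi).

ω_14^4 = e^(-2πi·4/14)
= cos(-2π·4/14) + i·sin(-2π·4/14)
= cos(-8π/14) + i·sin(-8π/14)

ω_14^4 = cos(-8π/14) + i·sin(-8π/14) = -0.2225-0.9749i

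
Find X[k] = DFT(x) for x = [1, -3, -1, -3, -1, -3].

X[k] = Σ(n=0 to 5) x[n] · ω_6^(nk)
where ω_6 = e^(-2πi/6)

Computing each X[k]:
X[0] = -10
X[1] = 2
X[2] = 2
X[3] = 8
X[4] = 2
X[5] = 2

X = [-10, 2, 2, 8, 2, 2]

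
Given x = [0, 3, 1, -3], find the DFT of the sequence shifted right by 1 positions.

Time shift by 1: X_shifted[k] = ω_4^(1k) · X[k]
Shifted x = [-3, 0, 3, 1]

DFT(x[n-1]) = [1, -6+1i, -1, -6-1i]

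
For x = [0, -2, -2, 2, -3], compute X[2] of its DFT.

X[2] = Σ(n=0 to 4) x[n] · ω_5^(2n) where ω_5 = e^(-2πi/5)
= (0)·ω_5^0 + (-2)·ω_5^2 + (-2)·ω_5^4 + (2)·ω_5^6 + (-3)·ω_5^8

X[2] = 4.0451-4.3920i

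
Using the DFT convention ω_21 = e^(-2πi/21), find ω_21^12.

ω_21^12 = e^(-2πi·12/21)
= cos(-2π·12/21) + i·sin(-2π·12/21)
= cos(-24π/21) + i·sin(-24π/21)

ω_21^12 = cos(-24π/21) + i·sin(-24π/21) = -0.9010+0.4339i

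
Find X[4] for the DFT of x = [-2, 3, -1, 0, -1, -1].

X[4] = Σ(n=0 to 5) x[n] · ω_6^(4n) where ω_6 = e^(-2πi/6)
= (-2)·ω_6^0 + (3)·ω_6^4 + (-1)·ω_6^8 + (0)·ω_6^12 + (-1)·ω_6^16 + (-1)·ω_6^20

X[4] = -2.0000+3.4641i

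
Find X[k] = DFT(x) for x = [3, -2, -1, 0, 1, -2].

X[k] = Σ(n=0 to 5) x[n] · ω_6^(nk)
where ω_6 = e^(-2πi/6)

Computing each X[k]:
X[0] = -1
X[1] = 1.0000+1.7321i
X[2] = 5.0000-1.7321i
X[3] = 7
X[4] = 5.0000+1.7321i
X[5] = 1.0000-1.7321i

X = [-1, 1.0000+1.7321i, 5.0000-1.7321i, 7, 5.0000+1.7321i, 1.0000-1.7321i]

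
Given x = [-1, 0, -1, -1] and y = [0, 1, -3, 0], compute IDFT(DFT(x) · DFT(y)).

(x ⊛ y)[n] = Σ(m=0 to 3) x[m] · y[(n-m) mod 4]

Computing each output sample:
(x ⊛ y)[0] = 2
(x ⊛ y)[1] = 2
(x ⊛ y)[2] = 3
(x ⊛ y)[3] = -1

x ⊛ y = [2, 2, 3, -1]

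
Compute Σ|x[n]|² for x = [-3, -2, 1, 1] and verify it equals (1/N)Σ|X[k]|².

Time domain:
Σ|x[n]|² = |-3|² + |-2|² + |1|² + |1|² = 15.0000

Frequency domain:
(1/4)Σ|X[k]|² = (1/4)(|-3|² + |-4+3i|² + |-1|² + |-4-3i|²) = (1/4)·60.0000 = 15.0000

Both sides agree, confirming Parseval's theorem.

Σ|x[n]|² = (1/N)Σ|X[k]|² = 15.0000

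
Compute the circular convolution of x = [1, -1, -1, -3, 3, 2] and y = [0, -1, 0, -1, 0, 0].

(x ⊛ y)[n] = Σ(m=0 to 5) x[m] · y[(n-m) mod 6]

Computing each output sample:
(x ⊛ y)[0] = 1
(x ⊛ y)[1] = -4
(x ⊛ y)[2] = -1
(x ⊛ y)[3] = 0
(x ⊛ y)[4] = 4
(x ⊛ y)[5] = -2

x ⊛ y = [1, -4, -1, 0, 4, -2]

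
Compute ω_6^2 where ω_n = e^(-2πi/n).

ω_6^2 = e^(-2πi·2/6)
= cos(-2π·2/6) + i·sin(-2π·2/6)
= cos(-4π/6) + i·sin(-4π/6)

ω_6^2 = cos(-4π/6) + i·sin(-4π/6) = -0.5000-0.8660i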